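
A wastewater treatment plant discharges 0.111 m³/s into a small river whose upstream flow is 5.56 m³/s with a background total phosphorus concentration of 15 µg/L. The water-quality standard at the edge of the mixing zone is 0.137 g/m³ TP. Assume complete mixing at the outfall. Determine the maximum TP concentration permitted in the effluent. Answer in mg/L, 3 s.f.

6.25 mg/L

15 µg/L = 0.015 mg/L.
Mass balance: 0.137·5.671 = 0.111·Cₑ + 5.56·0.015.
Cₑ = (0.7769 − 0.0834) / 0.111 = 6.248 mg/L.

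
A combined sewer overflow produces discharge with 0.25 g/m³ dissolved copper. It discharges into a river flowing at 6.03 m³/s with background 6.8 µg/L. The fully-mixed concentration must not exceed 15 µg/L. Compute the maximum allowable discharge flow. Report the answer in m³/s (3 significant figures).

6.8 µg/L = 0.0068 mg/L.
15 µg/L = 0.015 mg/L.
Mass balance at complete mixing: C_std·(Q_w + Q_r) = Q_w·C_e + Q_r·C_b.
Rearranging, Q_w = Q_r·(C_std − C_b)/(C_e − C_std) = 6.03·(0.015 − 0.0068) / (0.25 − 0.015) = 0.2104 m³/s.

0.210 m³/s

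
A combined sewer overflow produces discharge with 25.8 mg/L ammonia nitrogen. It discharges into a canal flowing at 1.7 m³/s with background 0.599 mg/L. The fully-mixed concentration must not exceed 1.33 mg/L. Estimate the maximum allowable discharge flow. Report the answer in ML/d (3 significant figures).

4.39 ML/d

Mass balance at complete mixing: C_std·(Q_w + Q_r) = Q_w·C_e + Q_r·C_b.
Rearranging, Q_w = Q_r·(C_std − C_b)/(C_e − C_std) = 1.7·(1.33 − 0.599) / (25.8 − 1.33) = 0.05078 m³/s.
= 4.388 ML/d.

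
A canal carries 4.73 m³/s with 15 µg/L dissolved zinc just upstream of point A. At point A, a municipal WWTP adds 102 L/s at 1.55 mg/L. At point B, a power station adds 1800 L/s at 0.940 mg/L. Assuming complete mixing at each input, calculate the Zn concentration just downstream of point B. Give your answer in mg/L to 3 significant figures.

0.290 mg/L

15 µg/L = 0.015 mg/L.
102 L/s = 0.102 m³/s.
After input A: C = (4.73·0.015 + 0.102·1.55) / 4.832 = 0.0474 mg/L.
1800 L/s = 1.8 m³/s.
After input B: C = (4.832·0.0474 + 1.8·0.94) / 6.632 = 0.2897 mg/L.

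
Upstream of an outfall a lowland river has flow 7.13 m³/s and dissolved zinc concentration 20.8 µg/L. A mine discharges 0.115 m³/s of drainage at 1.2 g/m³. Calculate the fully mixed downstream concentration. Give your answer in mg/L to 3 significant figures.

0.0395 mg/L

20.8 µg/L = 0.0208 mg/L.
Conservation of mass across the mixing zone: C = (0.115·1.2 + 7.13·0.0208) / (0.115 + 7.13) = 0.2863/7.245 = 0.03952 mg/L.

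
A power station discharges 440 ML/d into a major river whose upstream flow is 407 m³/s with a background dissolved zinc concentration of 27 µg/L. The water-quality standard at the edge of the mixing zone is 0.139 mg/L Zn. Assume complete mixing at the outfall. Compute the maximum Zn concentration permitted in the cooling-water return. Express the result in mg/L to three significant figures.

9.09 mg/L

440 ML/d = 5.093 m³/s.
27 µg/L = 0.027 mg/L.
Mass balance: 0.139·412.1 = 5.093·Cₑ + 407·0.027.
Cₑ = (57.28 − 10.99) / 5.093 = 9.09 mg/L.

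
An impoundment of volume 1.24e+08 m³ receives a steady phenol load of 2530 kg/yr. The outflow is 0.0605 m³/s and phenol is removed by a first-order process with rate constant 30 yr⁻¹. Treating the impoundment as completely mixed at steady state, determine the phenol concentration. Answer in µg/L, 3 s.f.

0.680 µg/L

Outflow Q = 0.0605 m³/s × 3.156e+07 s/yr = 1.909e+06 m³/yr.
Steady-state CSTR mass balance: W = Q·C + k·V·C, so C = W/(Q + kV).
Q + kV = 1.909e+06 + 30·1.24e+08 = 3.722e+09 m³/yr.
C = 2530/3.722e+09 = 6.798e-07 kg/m³ = 0.0006798 mg/L = 0.6798 µg/L.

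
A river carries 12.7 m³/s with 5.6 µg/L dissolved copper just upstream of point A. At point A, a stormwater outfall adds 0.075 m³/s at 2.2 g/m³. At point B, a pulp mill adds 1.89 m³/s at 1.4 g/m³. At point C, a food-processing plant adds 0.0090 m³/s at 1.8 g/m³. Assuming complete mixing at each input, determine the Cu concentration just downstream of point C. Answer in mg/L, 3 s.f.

0.198 mg/L

5.6 µg/L = 0.0056 mg/L.
After input A: C = (12.7·0.0056 + 0.075·2.2) / 12.77 = 0.01848 mg/L.
After input B: C = (12.77·0.01848 + 1.89·1.4) / 14.66 = 0.1965 mg/L.
After input C: C = (14.66·0.1965 + 0.009·1.8) / 14.67 = 0.1975 mg/L.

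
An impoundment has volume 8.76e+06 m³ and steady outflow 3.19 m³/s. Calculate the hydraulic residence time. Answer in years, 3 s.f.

0.0870 yr

Q = 3.19 m³/s × 3.156e+07 s/yr = 1.007e+08 m³/yr.
Hydraulic residence time τ = V/Q = 8.76e+06/1.007e+08 = 0.08702 yr.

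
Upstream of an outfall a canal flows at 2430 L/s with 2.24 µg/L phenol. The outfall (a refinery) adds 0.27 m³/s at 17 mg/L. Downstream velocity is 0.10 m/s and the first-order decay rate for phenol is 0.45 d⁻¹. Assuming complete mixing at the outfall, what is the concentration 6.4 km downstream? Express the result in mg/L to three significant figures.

2430 L/s = 2.43 m³/s.
2.24 µg/L = 0.00224 mg/L.
After complete mixing, C₀ = (0.27·17 + 2.43·0.00224) / 2.7 = 1.702 mg/L.
Travel time t = 6400 m / 0.10 m/s = 6.4e+04 s = 0.7407 d.
C = 1.702·exp(−0.45·0.7407) = 1.702·0.7165 = 1.22 mg/L.

1.22 mg/L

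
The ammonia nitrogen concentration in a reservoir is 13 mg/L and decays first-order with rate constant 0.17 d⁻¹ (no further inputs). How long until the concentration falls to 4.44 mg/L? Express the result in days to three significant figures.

t = ln(C₀/C)/k = ln(13/4.44)/0.17 = 1.074/0.17 = 6.319 d.

6.32 d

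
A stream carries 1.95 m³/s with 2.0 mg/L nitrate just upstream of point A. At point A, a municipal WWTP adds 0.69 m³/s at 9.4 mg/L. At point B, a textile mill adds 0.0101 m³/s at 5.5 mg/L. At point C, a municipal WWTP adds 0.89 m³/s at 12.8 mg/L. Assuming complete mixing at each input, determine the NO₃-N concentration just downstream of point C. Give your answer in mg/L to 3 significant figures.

After input A: C = (1.95·2 + 0.69·9.4) / 2.64 = 3.934 mg/L.
After input B: C = (2.64·3.934 + 0.0101·5.5) / 2.65 = 3.94 mg/L.
After input C: C = (2.65·3.94 + 0.89·12.8) / 3.54 = 6.167 mg/L.

6.17 mg/L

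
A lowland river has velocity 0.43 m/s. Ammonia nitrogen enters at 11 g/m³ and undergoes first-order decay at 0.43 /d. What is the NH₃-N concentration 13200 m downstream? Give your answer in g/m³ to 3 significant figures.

9.44 g/m³

Travel time t = 13200 m / 0.43 m/s = 1.32e+04/0.43 = 3.07e+04 s = 0.3553 d.
First-order decay: C = 11·exp(−0.43·0.3553) = 11·0.8583 = 9.442 g/m³.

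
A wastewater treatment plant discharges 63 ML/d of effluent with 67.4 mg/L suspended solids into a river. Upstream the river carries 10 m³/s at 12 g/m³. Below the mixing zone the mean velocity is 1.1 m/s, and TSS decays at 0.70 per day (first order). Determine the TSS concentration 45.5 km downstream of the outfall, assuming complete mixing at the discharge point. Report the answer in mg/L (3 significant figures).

11.3 mg/L

63 ML/d = 0.7292 m³/s.
After complete mixing, C₀ = (0.7292·67.4 + 10·12) / 10.73 = 15.77 mg/L.
Travel time t = 4.55e+04 m / 1.1 m/s = 4.136e+04 s = 0.4787 d.
C = 15.77·exp(−0.70·0.4787) = 15.77·0.7153 = 11.28 mg/L.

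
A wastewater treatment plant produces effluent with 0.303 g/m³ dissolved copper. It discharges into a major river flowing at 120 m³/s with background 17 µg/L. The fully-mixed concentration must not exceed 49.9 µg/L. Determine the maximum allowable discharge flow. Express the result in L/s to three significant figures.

17 µg/L = 0.017 mg/L.
49.9 µg/L = 0.0499 mg/L.
Mass balance at complete mixing: C_std·(Q_w + Q_r) = Q_w·C_e + Q_r·C_b.
Rearranging, Q_w = Q_r·(C_std − C_b)/(C_e − C_std) = 120·(0.0499 − 0.017) / (0.303 − 0.0499) = 15.6 m³/s.
= 1.56e+04 L/s.

15600 L/s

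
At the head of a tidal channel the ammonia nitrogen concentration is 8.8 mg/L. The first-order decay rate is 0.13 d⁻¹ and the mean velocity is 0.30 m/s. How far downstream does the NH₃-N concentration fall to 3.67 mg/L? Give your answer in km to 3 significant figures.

From C = C₀·e^(−kt), t = ln(C₀/C)/k = ln(8.8/3.67)/0.13 = 0.8746/0.13 = 6.727 d.
Distance = v·t = 0.30 m/s × 5.812e+05 s = 1.744e+05 m = 174.4 km.

174 km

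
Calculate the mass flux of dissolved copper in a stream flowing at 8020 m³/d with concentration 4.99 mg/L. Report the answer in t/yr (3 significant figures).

14.6 t/yr

8020 m³/d = 0.09282 m³/s.
Mass flux = Q·C = 0.09282 m³/s × 4.99 g/m³ = 0.4632 g/s.
= 0.4632 g/s × 31.56 = 14.62 t/yr.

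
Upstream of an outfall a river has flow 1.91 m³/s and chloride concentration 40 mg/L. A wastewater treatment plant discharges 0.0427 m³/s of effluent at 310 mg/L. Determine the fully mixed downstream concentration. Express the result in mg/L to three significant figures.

45.9 mg/L

Conservation of mass across the mixing zone: C = (0.0427·310 + 1.91·40) / (0.0427 + 1.91) = 89.64/1.953 = 45.9 mg/L.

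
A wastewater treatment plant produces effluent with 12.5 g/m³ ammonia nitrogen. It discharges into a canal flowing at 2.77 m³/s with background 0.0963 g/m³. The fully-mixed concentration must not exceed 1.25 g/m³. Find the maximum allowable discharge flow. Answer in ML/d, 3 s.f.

24.5 ML/d

Mass balance at complete mixing: C_std·(Q_w + Q_r) = Q_w·C_e + Q_r·C_b.
Rearranging, Q_w = Q_r·(C_std − C_b)/(C_e − C_std) = 2.77·(1.25 − 0.0963) / (12.5 − 1.25) = 0.2841 m³/s.
= 24.54 ML/d.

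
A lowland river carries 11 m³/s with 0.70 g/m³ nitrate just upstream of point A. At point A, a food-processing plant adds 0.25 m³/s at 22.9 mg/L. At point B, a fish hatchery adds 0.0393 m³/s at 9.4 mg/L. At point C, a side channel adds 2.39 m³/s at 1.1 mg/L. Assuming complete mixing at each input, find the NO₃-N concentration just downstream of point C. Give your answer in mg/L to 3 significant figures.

1.20 mg/L

After input A: C = (11·0.7 + 0.25·22.9) / 11.25 = 1.193 mg/L.
After input B: C = (11.25·1.193 + 0.0393·9.4) / 11.29 = 1.222 mg/L.
After input C: C = (11.29·1.222 + 2.39·1.1) / 13.68 = 1.201 mg/L.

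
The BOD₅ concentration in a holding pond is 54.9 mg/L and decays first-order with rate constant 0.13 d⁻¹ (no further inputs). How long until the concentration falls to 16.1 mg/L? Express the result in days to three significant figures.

9.44 d

t = ln(C₀/C)/k = ln(54.9/16.1)/0.13 = 1.227/0.13 = 9.436 d.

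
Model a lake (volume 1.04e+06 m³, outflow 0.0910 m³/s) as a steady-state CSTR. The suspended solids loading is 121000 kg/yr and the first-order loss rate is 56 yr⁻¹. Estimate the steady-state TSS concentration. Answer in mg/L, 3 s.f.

Outflow Q = 0.0910 m³/s × 3.156e+07 s/yr = 2.872e+06 m³/yr.
Steady-state CSTR mass balance: W = Q·C + k·V·C, so C = W/(Q + kV).
Q + kV = 2.872e+06 + 56·1.04e+06 = 6.111e+07 m³/yr.
C = 121000/6.111e+07 = 0.00198 kg/m³ = 1.98 mg/L.

1.98 mg/L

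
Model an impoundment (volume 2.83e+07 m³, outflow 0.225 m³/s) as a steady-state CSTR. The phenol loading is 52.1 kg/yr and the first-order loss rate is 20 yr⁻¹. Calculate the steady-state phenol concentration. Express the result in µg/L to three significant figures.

Outflow Q = 0.225 m³/s × 3.156e+07 s/yr = 7.1e+06 m³/yr.
Steady-state CSTR mass balance: W = Q·C + k·V·C, so C = W/(Q + kV).
Q + kV = 7.1e+06 + 20·2.83e+07 = 5.731e+08 m³/yr.
C = 52.1/5.731e+08 = 9.091e-08 kg/m³ = 9.091e-05 mg/L = 0.09091 µg/L.

0.0909 µg/L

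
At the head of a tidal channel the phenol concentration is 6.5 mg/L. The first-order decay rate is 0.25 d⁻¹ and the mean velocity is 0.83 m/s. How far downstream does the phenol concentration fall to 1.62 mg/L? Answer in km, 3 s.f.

399 km

From C = C₀·e^(−kt), t = ln(C₀/C)/k = ln(6.5/1.62)/0.25 = 1.389/0.25 = 5.558 d.
Distance = v·t = 0.83 m/s × 4.802e+05 s = 3.985e+05 m = 398.5 km.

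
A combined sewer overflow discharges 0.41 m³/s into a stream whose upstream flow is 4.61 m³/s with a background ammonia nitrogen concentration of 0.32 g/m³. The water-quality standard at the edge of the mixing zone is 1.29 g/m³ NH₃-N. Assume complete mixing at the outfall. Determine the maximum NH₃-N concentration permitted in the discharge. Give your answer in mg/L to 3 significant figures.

12.2 mg/L

Mass balance: 1.29·5.02 = 0.41·Cₑ + 4.61·0.32.
Cₑ = (6.476 − 1.475) / 0.41 = 12.2 mg/L.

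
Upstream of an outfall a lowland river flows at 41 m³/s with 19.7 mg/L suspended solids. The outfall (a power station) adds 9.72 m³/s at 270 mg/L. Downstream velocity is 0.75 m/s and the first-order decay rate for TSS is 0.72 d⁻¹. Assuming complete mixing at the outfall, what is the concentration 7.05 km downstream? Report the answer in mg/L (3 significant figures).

After complete mixing, C₀ = (9.72·270 + 41·19.7) / 50.72 = 67.67 mg/L.
Travel time t = 7050 m / 0.75 m/s = 9400 s = 0.1088 d.
C = 67.67·exp(−0.72·0.1088) = 67.67·0.9247 = 62.57 mg/L.

62.6 mg/L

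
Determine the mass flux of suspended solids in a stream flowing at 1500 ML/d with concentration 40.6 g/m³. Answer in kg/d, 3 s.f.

60900 kg/d

1500 ML/d = 17.36 m³/s.
Mass flux = Q·C = 17.36 m³/s × 40.6 g/m³ = 704.9 g/s.
= 704.9 g/s × 86.4 = 6.09e+04 kg/d.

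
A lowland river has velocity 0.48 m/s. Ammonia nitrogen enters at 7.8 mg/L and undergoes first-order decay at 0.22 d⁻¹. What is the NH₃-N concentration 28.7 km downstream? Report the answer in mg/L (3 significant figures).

Travel time t = 28.7 km / 0.48 m/s = 2.87e+04/0.48 = 5.979e+04 s = 0.692 d.
First-order decay: C = 7.8·exp(−0.22·0.692) = 7.8·0.8588 = 6.698 mg/L.

6.70 mg/L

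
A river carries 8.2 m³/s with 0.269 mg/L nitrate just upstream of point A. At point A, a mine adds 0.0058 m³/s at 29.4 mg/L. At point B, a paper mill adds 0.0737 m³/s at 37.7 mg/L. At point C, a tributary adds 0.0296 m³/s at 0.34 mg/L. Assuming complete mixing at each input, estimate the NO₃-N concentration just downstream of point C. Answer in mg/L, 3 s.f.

0.622 mg/L

After input A: C = (8.2·0.269 + 0.0058·29.4) / 8.206 = 0.2896 mg/L.
After input B: C = (8.206·0.2896 + 0.0737·37.7) / 8.28 = 0.6226 mg/L.
After input C: C = (8.28·0.6226 + 0.0296·0.34) / 8.309 = 0.6216 mg/L.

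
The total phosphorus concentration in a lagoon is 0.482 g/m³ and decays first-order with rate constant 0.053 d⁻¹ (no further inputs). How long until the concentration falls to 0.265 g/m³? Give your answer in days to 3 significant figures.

t = ln(C₀/C)/k = ln(0.482/0.265)/0.053 = 0.5982/0.053 = 11.29 d.

11.3 d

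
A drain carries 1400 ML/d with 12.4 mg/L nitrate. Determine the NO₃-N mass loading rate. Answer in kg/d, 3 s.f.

1400 ML/d = 16.2 m³/s.
Mass flux = Q·C = 16.2 m³/s × 12.4 g/m³ = 200.9 g/s.
= 200.9 g/s × 86.4 = 1.736e+04 kg/d.

17400 kg/d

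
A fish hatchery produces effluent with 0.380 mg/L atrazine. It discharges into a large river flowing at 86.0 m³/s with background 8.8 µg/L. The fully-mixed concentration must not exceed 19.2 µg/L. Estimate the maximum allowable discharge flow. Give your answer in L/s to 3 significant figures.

8.8 µg/L = 0.0088 mg/L.
19.2 µg/L = 0.0192 mg/L.
Mass balance at complete mixing: C_std·(Q_w + Q_r) = Q_w·C_e + Q_r·C_b.
Rearranging, Q_w = Q_r·(C_std − C_b)/(C_e − C_std) = 86.0·(0.0192 − 0.0088) / (0.38 − 0.0192) = 2.479 m³/s.
= 2479 L/s.

2480 L/s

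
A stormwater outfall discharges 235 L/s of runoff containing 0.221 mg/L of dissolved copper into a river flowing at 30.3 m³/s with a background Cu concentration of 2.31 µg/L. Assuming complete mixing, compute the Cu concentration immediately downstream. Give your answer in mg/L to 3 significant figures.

0.00399 mg/L

235 L/s = 0.235 m³/s.
2.31 µg/L = 0.00231 mg/L.
Conservation of mass across the mixing zone: C = (0.235·0.221 + 30.3·0.00231) / (0.235 + 30.3) = 0.1219/30.54 = 0.003993 mg/L.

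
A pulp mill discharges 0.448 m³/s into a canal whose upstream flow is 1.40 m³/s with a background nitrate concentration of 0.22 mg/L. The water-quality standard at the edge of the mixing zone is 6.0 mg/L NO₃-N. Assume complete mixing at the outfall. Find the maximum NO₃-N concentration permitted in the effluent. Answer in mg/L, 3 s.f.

Mass balance: 6·1.848 = 0.448·Cₑ + 1.4·0.22.
Cₑ = (11.09 − 0.308) / 0.448 = 24.06 mg/L.

24.1 mg/L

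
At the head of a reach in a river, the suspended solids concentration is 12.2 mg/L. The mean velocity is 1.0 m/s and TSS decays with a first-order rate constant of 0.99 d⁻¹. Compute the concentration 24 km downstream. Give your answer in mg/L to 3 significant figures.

Travel time t = 24 km / 1.0 m/s = 2.4e+04/1.0 = 2.4e+04 s = 0.2778 d.
First-order decay: C = 12.2·exp(−0.99·0.2778) = 12.2·0.7596 = 9.267 mg/L.

9.27 mg/L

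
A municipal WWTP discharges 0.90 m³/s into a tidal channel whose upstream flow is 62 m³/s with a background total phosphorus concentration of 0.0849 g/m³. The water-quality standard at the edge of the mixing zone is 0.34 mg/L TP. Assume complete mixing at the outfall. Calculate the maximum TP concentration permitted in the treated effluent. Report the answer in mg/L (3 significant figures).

Mass balance: 0.34·62.9 = 0.9·Cₑ + 62·0.0849.
Cₑ = (21.39 − 5.264) / 0.9 = 17.91 mg/L.

17.9 mg/L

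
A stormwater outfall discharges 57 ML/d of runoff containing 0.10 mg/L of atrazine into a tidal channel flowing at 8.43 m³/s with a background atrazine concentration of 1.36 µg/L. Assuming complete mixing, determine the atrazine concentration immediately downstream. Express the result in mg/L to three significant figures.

0.00852 mg/L

57 ML/d = 0.6597 m³/s.
1.36 µg/L = 0.00136 mg/L.
Conservation of mass across the mixing zone: C = (0.6597·0.1 + 8.43·0.00136) / (0.6597 + 8.43) = 0.07744/9.09 = 0.008519 mg/L.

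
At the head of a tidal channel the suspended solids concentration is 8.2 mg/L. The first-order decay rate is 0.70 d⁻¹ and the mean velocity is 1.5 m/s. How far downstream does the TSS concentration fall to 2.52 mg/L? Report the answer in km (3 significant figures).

From C = C₀·e^(−kt), t = ln(C₀/C)/k = ln(8.2/2.52)/0.70 = 1.18/0.70 = 1.686 d.
Distance = v·t = 1.5 m/s × 1.456e+05 s = 2.184e+05 m = 218.4 km.

218 km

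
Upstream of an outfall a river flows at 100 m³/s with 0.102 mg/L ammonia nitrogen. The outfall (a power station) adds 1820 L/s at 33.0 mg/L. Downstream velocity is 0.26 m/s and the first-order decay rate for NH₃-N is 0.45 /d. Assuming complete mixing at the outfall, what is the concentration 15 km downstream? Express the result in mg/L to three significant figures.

1820 L/s = 1.82 m³/s.
After complete mixing, C₀ = (1.82·33 + 100·0.102) / 101.8 = 0.69 mg/L.
Travel time t = 1.5e+04 m / 0.26 m/s = 5.769e+04 s = 0.6677 d.
C = 0.69·exp(−0.45·0.6677) = 0.69·0.7405 = 0.5109 mg/L.

0.511 mg/L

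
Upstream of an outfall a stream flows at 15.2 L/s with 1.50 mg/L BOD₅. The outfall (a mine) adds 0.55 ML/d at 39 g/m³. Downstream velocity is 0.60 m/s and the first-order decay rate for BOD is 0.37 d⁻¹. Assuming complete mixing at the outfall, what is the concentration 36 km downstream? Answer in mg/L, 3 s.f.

9.72 mg/L

0.55 ML/d = 0.006366 m³/s.
15.2 L/s = 0.0152 m³/s.
After complete mixing, C₀ = (0.006366·39 + 0.0152·1.5) / 0.02157 = 12.57 mg/L.
Travel time t = 3.6e+04 m / 0.60 m/s = 6e+04 s = 0.6944 d.
C = 12.57·exp(−0.37·0.6944) = 12.57·0.7734 = 9.721 mg/L.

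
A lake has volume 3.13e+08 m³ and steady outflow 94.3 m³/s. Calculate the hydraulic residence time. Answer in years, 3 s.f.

Q = 94.3 m³/s × 3.156e+07 s/yr = 2.976e+09 m³/yr.
Hydraulic residence time τ = V/Q = 3.13e+08/2.976e+09 = 0.1052 yr.

0.105 yr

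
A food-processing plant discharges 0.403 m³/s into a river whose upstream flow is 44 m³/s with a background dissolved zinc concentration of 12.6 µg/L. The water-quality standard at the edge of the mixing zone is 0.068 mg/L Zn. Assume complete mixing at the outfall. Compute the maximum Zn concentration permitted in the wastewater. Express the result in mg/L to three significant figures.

6.12 mg/L

12.6 µg/L = 0.0126 mg/L.
Mass balance: 0.068·44.4 = 0.403·Cₑ + 44·0.0126.
Cₑ = (3.019 − 0.5544) / 0.403 = 6.117 mg/L.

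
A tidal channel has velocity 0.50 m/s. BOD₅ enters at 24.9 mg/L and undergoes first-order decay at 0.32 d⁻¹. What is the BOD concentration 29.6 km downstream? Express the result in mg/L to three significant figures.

20.0 mg/L

Travel time t = 29.6 km / 0.50 m/s = 2.96e+04/0.50 = 5.92e+04 s = 0.6852 d.
First-order decay: C = 24.9·exp(−0.32·0.6852) = 24.9·0.8031 = 20 mg/L.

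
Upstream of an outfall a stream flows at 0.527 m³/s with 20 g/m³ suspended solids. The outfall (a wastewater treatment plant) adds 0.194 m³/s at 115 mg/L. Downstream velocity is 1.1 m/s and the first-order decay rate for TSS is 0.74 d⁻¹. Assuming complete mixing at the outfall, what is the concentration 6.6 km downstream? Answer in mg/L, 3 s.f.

43.3 mg/L

After complete mixing, C₀ = (0.194·115 + 0.527·20) / 0.721 = 45.56 mg/L.
Travel time t = 6600 m / 1.1 m/s = 6000 s = 0.06944 d.
C = 45.56·exp(−0.74·0.06944) = 45.56·0.9499 = 43.28 mg/L.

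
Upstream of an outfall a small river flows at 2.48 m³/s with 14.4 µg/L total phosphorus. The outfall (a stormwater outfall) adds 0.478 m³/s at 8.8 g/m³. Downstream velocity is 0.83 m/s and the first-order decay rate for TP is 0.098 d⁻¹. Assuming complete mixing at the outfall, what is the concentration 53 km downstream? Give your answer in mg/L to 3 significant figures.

1.33 mg/L

14.4 µg/L = 0.0144 mg/L.
After complete mixing, C₀ = (0.478·8.8 + 2.48·0.0144) / 2.958 = 1.434 mg/L.
Travel time t = 5.3e+04 m / 0.83 m/s = 6.386e+04 s = 0.7391 d.
C = 1.434·exp(−0.098·0.7391) = 1.434·0.9301 = 1.334 mg/L.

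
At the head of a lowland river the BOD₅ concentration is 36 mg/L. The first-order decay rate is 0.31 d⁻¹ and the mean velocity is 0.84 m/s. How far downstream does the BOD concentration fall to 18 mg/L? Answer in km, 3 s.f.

162 km

From C = C₀·e^(−kt), t = ln(C₀/C)/k = ln(36/18)/0.31 = 0.6931/0.31 = 2.236 d.
Distance = v·t = 0.84 m/s × 1.932e+05 s = 1.623e+05 m = 162.3 km.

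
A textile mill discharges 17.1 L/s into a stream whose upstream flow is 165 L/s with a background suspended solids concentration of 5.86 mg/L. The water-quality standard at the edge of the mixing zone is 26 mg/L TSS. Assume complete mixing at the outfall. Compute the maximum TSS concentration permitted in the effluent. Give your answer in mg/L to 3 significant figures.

17.1 L/s = 0.0171 m³/s.
165 L/s = 0.165 m³/s.
Mass balance: 26·0.1821 = 0.0171·Cₑ + 0.165·5.86.
Cₑ = (4.735 − 0.9669) / 0.0171 = 220.3 mg/L.

220 mg/L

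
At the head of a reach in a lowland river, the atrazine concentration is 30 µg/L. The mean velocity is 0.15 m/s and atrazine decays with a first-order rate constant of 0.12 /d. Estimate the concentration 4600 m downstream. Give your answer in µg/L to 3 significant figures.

28.7 µg/L

Travel time t = 4600 m / 0.15 m/s = 4600/0.15 = 3.067e+04 s = 0.3549 d.
First-order decay: C = 30·exp(−0.12·0.3549) = 30·0.9583 = 28.75 µg/L.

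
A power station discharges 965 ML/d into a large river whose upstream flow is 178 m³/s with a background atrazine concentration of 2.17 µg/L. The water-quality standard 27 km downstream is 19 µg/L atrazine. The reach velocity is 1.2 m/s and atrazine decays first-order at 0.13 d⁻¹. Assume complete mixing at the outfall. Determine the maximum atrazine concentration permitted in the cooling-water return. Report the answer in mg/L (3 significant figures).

965 ML/d = 11.17 m³/s.
2.17 µg/L = 0.00217 mg/L.
19 µg/L = 0.019 mg/L.
Travel time to the compliance point: t = 2.7e+04/1.2 = 2.25e+04 s = 0.2604 d; decay factor exp(−0.13·0.2604) = 0.9667.
So the concentration just after mixing may be at most 0.019/0.9667 = 0.01965 mg/L.
Mass balance: 0.01965·189.2 = 11.17·Cₑ + 178·0.00217.
Cₑ = (3.718 − 0.3863) / 11.17 = 0.2983 mg/L.

0.298 mg/L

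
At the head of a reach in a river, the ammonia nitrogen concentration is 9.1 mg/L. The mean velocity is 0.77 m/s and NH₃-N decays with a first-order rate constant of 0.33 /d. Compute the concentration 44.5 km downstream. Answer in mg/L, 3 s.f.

7.30 mg/L

Travel time t = 44.5 km / 0.77 m/s = 4.45e+04/0.77 = 5.779e+04 s = 0.6689 d.
First-order decay: C = 9.1·exp(−0.33·0.6689) = 9.1·0.8019 = 7.298 mg/L.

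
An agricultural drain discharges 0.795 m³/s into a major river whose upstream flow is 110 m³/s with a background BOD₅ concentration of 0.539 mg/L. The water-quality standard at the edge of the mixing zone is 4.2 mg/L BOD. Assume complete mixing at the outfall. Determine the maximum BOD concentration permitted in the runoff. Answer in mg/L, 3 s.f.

Mass balance: 4.2·110.8 = 0.795·Cₑ + 110·0.539.
Cₑ = (465.3 − 59.29) / 0.795 = 510.8 mg/L.

511 mg/L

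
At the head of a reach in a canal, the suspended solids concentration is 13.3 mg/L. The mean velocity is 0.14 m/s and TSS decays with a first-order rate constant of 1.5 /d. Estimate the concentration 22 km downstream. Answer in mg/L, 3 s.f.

0.869 mg/L

Travel time t = 22 km / 0.14 m/s = 2.2e+04/0.14 = 1.571e+05 s = 1.819 d.
First-order decay: C = 13.3·exp(−1.5·1.819) = 13.3·0.06534 = 0.869 mg/L.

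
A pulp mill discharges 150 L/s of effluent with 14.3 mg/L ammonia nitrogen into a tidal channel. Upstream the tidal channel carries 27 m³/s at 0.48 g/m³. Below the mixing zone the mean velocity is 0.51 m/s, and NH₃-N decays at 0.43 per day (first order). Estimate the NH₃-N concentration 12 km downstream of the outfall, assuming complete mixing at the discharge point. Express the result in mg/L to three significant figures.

0.495 mg/L

150 L/s = 0.15 m³/s.
After complete mixing, C₀ = (0.15·14.3 + 27·0.48) / 27.15 = 0.5564 mg/L.
Travel time t = 1.2e+04 m / 0.51 m/s = 2.353e+04 s = 0.2723 d.
C = 0.5564·exp(−0.43·0.2723) = 0.5564·0.8895 = 0.4949 mg/L.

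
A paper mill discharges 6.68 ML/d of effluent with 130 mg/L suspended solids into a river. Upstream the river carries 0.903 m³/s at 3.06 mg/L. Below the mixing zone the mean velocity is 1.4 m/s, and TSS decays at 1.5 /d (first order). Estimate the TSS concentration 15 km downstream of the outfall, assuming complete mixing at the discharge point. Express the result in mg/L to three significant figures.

6.68 ML/d = 0.07731 m³/s.
After complete mixing, C₀ = (0.07731·130 + 0.903·3.06) / 0.9803 = 13.07 mg/L.
Travel time t = 1.5e+04 m / 1.4 m/s = 1.071e+04 s = 0.124 d.
C = 13.07·exp(−1.5·0.124) = 13.07·0.8303 = 10.85 mg/L.

10.9 mg/L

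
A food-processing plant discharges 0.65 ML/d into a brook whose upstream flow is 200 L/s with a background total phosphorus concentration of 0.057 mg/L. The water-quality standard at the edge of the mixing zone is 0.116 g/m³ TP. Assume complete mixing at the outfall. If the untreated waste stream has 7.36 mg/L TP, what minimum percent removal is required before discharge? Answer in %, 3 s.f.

0.65 ML/d = 0.007523 m³/s.
200 L/s = 0.2 m³/s.
Mass balance: 0.116·0.2075 = 0.007523·Cₑ + 0.2·0.057.
Cₑ = (0.02407 − 0.0114) / 0.007523 = 1.684 mg/L.
Required removal = 1 − 1.684/7.36 = 77.11 %.

77.1 %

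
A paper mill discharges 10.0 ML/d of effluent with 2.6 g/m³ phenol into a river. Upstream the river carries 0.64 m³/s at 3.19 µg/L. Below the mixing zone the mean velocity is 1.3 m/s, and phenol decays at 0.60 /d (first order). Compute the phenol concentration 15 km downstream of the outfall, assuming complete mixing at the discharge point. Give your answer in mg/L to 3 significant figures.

10.0 ML/d = 0.1157 m³/s.
3.19 µg/L = 0.00319 mg/L.
After complete mixing, C₀ = (0.1157·2.6 + 0.64·0.00319) / 0.7557 = 0.4009 mg/L.
Travel time t = 1.5e+04 m / 1.3 m/s = 1.154e+04 s = 0.1335 d.
C = 0.4009·exp(−0.60·0.1335) = 0.4009·0.923 = 0.37 mg/L.

0.370 mg/L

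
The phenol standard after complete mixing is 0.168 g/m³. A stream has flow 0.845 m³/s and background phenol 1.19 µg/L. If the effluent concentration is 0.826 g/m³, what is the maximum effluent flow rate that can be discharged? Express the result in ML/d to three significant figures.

1.19 µg/L = 0.00119 mg/L.
Mass balance at complete mixing: C_std·(Q_w + Q_r) = Q_w·C_e + Q_r·C_b.
Rearranging, Q_w = Q_r·(C_std − C_b)/(C_e − C_std) = 0.845·(0.168 − 0.00119) / (0.826 − 0.168) = 0.2142 m³/s.
= 18.51 ML/d.

18.5 ML/d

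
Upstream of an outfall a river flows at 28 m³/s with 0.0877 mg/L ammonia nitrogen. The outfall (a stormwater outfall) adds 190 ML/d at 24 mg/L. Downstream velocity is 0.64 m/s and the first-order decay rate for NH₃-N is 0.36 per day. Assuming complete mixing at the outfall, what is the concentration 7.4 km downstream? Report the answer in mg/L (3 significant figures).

1.74 mg/L

190 ML/d = 2.199 m³/s.
After complete mixing, C₀ = (2.199·24 + 28·0.0877) / 30.2 = 1.829 mg/L.
Travel time t = 7400 m / 0.64 m/s = 1.156e+04 s = 0.1338 d.
C = 1.829·exp(−0.36·0.1338) = 1.829·0.953 = 1.743 mg/L.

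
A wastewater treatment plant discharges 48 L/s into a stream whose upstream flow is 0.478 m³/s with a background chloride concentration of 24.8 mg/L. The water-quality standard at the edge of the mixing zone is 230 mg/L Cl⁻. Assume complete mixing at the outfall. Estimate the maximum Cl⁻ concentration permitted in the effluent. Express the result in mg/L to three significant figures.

48 L/s = 0.048 m³/s.
Mass balance: 230·0.526 = 0.048·Cₑ + 0.478·24.8.
Cₑ = (121 − 11.85) / 0.048 = 2273 mg/L.

2270 mg/L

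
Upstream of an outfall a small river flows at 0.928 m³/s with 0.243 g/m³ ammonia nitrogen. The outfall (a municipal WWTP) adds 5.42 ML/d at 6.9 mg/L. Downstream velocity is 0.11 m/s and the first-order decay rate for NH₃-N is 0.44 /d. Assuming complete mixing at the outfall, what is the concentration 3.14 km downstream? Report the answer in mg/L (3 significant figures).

5.42 ML/d = 0.06273 m³/s.
After complete mixing, C₀ = (0.06273·6.9 + 0.928·0.243) / 0.9907 = 0.6645 mg/L.
Travel time t = 3140 m / 0.11 m/s = 2.855e+04 s = 0.3304 d.
C = 0.6645·exp(−0.44·0.3304) = 0.6645·0.8647 = 0.5746 mg/L.

0.575 mg/L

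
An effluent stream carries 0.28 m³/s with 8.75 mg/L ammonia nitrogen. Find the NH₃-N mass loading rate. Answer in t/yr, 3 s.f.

Mass flux = Q·C = 0.28 m³/s × 8.75 g/m³ = 2.45 g/s.
= 2.45 g/s × 31.56 = 77.32 t/yr.

77.3 t/yr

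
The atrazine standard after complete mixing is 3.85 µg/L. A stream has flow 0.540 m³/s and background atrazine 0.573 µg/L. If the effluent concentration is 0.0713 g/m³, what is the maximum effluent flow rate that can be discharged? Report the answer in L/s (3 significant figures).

0.573 µg/L = 0.000573 mg/L.
3.85 µg/L = 0.00385 mg/L.
Mass balance at complete mixing: C_std·(Q_w + Q_r) = Q_w·C_e + Q_r·C_b.
Rearranging, Q_w = Q_r·(C_std − C_b)/(C_e − C_std) = 0.540·(0.00385 − 0.000573) / (0.0713 − 0.00385) = 0.02624 m³/s.
= 26.24 L/s.

26.2 L/s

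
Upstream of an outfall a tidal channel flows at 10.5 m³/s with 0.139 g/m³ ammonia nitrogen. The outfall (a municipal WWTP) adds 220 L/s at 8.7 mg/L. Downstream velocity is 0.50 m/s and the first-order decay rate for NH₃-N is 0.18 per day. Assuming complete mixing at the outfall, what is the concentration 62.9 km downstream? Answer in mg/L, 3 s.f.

0.242 mg/L

220 L/s = 0.22 m³/s.
After complete mixing, C₀ = (0.22·8.7 + 10.5·0.139) / 10.72 = 0.3147 mg/L.
Travel time t = 6.29e+04 m / 0.50 m/s = 1.258e+05 s = 1.456 d.
C = 0.3147·exp(−0.18·1.456) = 0.3147·0.7694 = 0.2421 mg/L.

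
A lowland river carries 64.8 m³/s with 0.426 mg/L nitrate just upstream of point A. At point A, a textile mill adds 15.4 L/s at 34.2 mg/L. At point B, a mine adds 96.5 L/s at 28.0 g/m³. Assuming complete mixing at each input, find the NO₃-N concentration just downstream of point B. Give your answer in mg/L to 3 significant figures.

0.475 mg/L

15.4 L/s = 0.0154 m³/s.
After input A: C = (64.8·0.426 + 0.0154·34.2) / 64.82 = 0.434 mg/L.
96.5 L/s = 0.0965 m³/s.
After input B: C = (64.82·0.434 + 0.0965·28) / 64.91 = 0.475 mg/L.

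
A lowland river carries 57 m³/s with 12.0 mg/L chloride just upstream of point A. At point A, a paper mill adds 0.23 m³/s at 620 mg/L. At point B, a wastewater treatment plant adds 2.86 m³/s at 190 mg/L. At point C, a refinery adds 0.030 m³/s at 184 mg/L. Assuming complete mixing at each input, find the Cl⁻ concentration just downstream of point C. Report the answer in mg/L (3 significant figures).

After input A: C = (57·12 + 0.23·620) / 57.23 = 14.44 mg/L.
After input B: C = (57.23·14.44 + 2.86·190) / 60.09 = 22.8 mg/L.
After input C: C = (60.09·22.8 + 0.03·184) / 60.12 = 22.88 mg/L.

22.9 mg/L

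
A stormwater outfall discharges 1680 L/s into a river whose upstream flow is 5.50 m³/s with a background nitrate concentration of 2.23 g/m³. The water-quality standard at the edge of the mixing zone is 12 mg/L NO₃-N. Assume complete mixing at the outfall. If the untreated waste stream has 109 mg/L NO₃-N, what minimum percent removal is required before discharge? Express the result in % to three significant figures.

59.6 %

1680 L/s = 1.68 m³/s.
Mass balance: 12·7.18 = 1.68·Cₑ + 5.5·2.23.
Cₑ = (86.16 − 12.27) / 1.68 = 43.99 mg/L.
Required removal = 1 − 43.99/109 = 59.65 %.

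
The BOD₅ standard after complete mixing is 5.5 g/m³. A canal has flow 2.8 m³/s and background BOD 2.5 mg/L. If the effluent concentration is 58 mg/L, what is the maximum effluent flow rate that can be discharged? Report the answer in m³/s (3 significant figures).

0.160 m³/s

Mass balance at complete mixing: C_std·(Q_w + Q_r) = Q_w·C_e + Q_r·C_b.
Rearranging, Q_w = Q_r·(C_std − C_b)/(C_e − C_std) = 2.8·(5.5 − 2.5) / (58 − 5.5) = 0.16 m³/s.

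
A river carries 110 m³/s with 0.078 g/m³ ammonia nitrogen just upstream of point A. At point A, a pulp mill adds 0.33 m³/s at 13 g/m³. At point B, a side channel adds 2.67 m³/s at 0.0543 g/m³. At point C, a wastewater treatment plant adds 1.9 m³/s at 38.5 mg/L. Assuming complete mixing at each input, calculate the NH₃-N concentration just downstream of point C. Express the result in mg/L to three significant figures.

0.750 mg/L

After input A: C = (110·0.078 + 0.33·13) / 110.3 = 0.1167 mg/L.
After input B: C = (110.3·0.1167 + 2.67·0.0543) / 113 = 0.1152 mg/L.
After input C: C = (113·0.1152 + 1.9·38.5) / 114.9 = 0.7499 mg/L.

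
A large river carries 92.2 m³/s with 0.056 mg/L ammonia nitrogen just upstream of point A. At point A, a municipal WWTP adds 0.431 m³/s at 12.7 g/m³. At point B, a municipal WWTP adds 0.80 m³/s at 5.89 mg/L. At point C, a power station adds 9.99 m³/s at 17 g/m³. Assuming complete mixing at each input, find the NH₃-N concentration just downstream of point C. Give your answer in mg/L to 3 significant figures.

After input A: C = (92.2·0.056 + 0.431·12.7) / 92.63 = 0.1148 mg/L.
After input B: C = (92.63·0.1148 + 0.8·5.89) / 93.43 = 0.1643 mg/L.
After input C: C = (93.43·0.1643 + 9.99·17) / 103.4 = 1.791 mg/L.

1.79 mg/L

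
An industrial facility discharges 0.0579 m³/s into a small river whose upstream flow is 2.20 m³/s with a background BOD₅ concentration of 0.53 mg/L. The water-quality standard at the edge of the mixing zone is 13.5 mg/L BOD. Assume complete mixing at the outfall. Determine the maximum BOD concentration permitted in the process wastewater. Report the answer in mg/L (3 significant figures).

Mass balance: 13.5·2.258 = 0.0579·Cₑ + 2.2·0.53.
Cₑ = (30.48 − 1.166) / 0.0579 = 506.3 mg/L.

506 mg/L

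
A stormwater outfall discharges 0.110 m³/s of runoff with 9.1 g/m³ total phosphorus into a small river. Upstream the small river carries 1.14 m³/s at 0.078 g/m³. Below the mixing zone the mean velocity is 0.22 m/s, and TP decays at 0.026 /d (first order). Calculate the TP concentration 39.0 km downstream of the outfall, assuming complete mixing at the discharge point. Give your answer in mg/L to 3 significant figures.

After complete mixing, C₀ = (0.11·9.1 + 1.14·0.078) / 1.25 = 0.8719 mg/L.
Travel time t = 3.9e+04 m / 0.22 m/s = 1.773e+05 s = 2.052 d.
C = 0.8719·exp(−0.026·2.052) = 0.8719·0.9481 = 0.8266 mg/L.

0.827 mg/L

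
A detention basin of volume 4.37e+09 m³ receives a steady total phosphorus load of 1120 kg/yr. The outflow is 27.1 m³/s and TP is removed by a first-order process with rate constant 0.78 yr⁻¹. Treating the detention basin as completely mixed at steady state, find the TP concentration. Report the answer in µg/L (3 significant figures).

Outflow Q = 27.1 m³/s × 3.156e+07 s/yr = 8.552e+08 m³/yr.
Steady-state CSTR mass balance: W = Q·C + k·V·C, so C = W/(Q + kV).
Q + kV = 8.552e+08 + 0.78·4.37e+09 = 4.264e+09 m³/yr.
C = 1120/4.264e+09 = 2.627e-07 kg/m³ = 0.0002627 mg/L = 0.2627 µg/L.

0.263 µg/L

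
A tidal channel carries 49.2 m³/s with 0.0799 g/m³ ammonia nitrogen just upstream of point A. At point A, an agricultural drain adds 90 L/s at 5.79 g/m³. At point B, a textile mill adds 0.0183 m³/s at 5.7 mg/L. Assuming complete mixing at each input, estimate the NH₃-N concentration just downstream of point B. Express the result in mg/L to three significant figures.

90 L/s = 0.09 m³/s.
After input A: C = (49.2·0.0799 + 0.09·5.79) / 49.29 = 0.09033 mg/L.
After input B: C = (49.29·0.09033 + 0.0183·5.7) / 49.31 = 0.09241 mg/L.

0.0924 mg/L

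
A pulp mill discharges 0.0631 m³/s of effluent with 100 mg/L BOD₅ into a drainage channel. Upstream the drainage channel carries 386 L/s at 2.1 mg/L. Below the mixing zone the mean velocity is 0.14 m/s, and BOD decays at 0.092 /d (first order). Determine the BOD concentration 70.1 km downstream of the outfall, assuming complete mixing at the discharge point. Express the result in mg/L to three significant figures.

9.30 mg/L

386 L/s = 0.386 m³/s.
After complete mixing, C₀ = (0.0631·100 + 0.386·2.1) / 0.4491 = 15.86 mg/L.
Travel time t = 7.01e+04 m / 0.14 m/s = 5.007e+05 s = 5.795 d.
C = 15.86·exp(−0.092·5.795) = 15.86·0.5867 = 9.303 mg/L.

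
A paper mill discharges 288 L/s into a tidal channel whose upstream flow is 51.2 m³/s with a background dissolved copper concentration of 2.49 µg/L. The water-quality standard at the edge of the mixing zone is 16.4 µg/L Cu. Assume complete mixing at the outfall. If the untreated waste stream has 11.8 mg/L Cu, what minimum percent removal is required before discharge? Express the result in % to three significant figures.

288 L/s = 0.288 m³/s.
2.49 µg/L = 0.00249 mg/L.
16.4 µg/L = 0.0164 mg/L.
Mass balance: 0.0164·51.49 = 0.288·Cₑ + 51.2·0.00249.
Cₑ = (0.8444 − 0.1275) / 0.288 = 2.489 mg/L.
Required removal = 1 − 2.489/11.8 = 78.9 %.

78.9 %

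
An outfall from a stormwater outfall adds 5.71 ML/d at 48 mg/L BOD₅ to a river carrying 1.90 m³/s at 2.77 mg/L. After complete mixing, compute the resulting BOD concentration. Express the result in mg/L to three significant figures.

5.71 ML/d = 0.06609 m³/s.
By mass balance at complete mixing, C = (0.06609·48 + 1.9·2.77) / (0.06609 + 1.9) = 8.435/1.966 = 4.29 mg/L.

4.29 mg/L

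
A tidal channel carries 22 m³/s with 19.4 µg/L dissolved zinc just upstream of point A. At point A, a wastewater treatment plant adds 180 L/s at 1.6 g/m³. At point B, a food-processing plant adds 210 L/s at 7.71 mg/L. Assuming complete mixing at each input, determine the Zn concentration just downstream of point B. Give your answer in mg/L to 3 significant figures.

19.4 µg/L = 0.0194 mg/L.
180 L/s = 0.18 m³/s.
After input A: C = (22·0.0194 + 0.18·1.6) / 22.18 = 0.03223 mg/L.
210 L/s = 0.21 m³/s.
After input B: C = (22.18·0.03223 + 0.21·7.71) / 22.39 = 0.1042 mg/L.

0.104 mg/L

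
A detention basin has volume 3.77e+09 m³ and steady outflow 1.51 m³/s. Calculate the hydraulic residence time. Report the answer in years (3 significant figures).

79.1 yr

Q = 1.51 m³/s × 3.156e+07 s/yr = 4.765e+07 m³/yr.
Hydraulic residence time τ = V/Q = 3.77e+09/4.765e+07 = 79.12 yr.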